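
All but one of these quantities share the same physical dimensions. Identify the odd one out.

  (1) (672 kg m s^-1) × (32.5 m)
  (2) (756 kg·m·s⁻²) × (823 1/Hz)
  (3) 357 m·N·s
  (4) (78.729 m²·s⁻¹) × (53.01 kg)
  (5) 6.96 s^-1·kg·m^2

In SI base units:
  (1) [kg·m·s⁻¹] · [m] = kg·m²·s⁻¹
  (2) [kg·m·s⁻²] · [s] = kg·m·s⁻¹
  (3) N·m·s = kg·m·s⁻²·m·s = kg·m²·s⁻¹
  (4) [m²·s⁻¹] · [kg] = kg·m²·s⁻¹
  (5) kg·m²·s⁻¹
All reduce to kg·m²·s⁻¹ except (2), which is kg·m·s⁻¹.

(2)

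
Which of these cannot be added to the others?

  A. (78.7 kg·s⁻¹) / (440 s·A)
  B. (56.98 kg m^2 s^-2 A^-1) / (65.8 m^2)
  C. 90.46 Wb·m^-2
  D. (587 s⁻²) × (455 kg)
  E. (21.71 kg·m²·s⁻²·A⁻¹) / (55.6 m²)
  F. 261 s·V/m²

Work out the base dimensions of each:
  A. [kg·s⁻¹] / [s·A] = kg·s⁻²·A⁻¹
  B. [kg·m²·s⁻²·A⁻¹] / [m²] = kg·s⁻²·A⁻¹
  C. Wb·m⁻² = V·s·m⁻² = kg·s⁻²·A⁻¹
  D. [s⁻²] · [kg] = kg·s⁻²
  E. [kg·m²·s⁻²·A⁻¹] / [m²] = kg·s⁻²·A⁻¹
  F. V·s·m⁻² = J·C⁻¹·s·m⁻² = kg·s⁻²·A⁻¹
All reduce to kg·s⁻²·A⁻¹ except D., which is kg·s⁻².

D.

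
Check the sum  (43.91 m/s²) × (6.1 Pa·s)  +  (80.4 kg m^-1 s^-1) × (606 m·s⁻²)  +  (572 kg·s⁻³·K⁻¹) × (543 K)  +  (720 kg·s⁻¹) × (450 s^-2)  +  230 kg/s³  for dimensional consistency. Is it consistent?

Dimensions:
  (43.91 m/s²) × (6.1 Pa·s):  [m·s⁻²] · [kg·m⁻¹·s⁻¹] = kg·s⁻³
  (80.4 kg m^-1 s^-1) × (606 m·s⁻²):  [kg·m⁻¹·s⁻¹] · [m·s⁻²] = kg·s⁻³
  (572 kg·s⁻³·K⁻¹) × (543 K):  [kg·s⁻³·K⁻¹] · [K] = kg·s⁻³
  (720 kg·s⁻¹) × (450 s^-2):  [kg·s⁻¹] · [s⁻²] = kg·s⁻³
  230 kg/s³:  kg·s⁻³
Every term reduces to kg·s⁻³.

Yes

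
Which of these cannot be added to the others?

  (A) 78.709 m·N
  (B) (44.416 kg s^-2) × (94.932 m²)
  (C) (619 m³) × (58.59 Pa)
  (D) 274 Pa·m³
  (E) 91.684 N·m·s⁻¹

(E)

Work out the base dimensions of each:
  (A) N·m = kg·m·s⁻²·m = kg·m²·s⁻²
  (B) [kg·s⁻²] · [m²] = kg·m²·s⁻²
  (C) [m³] · [kg·m⁻¹·s⁻²] = kg·m²·s⁻²
  (D) Pa·m³ = N·m⁻²·m³ = kg·m²·s⁻²
  (E) N·m·s⁻¹ = kg·m·s⁻²·m·s⁻¹ = kg·m²·s⁻³
All reduce to kg·m²·s⁻² except (E), which is kg·m²·s⁻³.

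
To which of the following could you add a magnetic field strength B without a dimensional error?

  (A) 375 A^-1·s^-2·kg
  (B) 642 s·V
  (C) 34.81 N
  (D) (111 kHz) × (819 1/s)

(A)

Reference: [magnetic field strength B] = kg·s⁻²·A⁻¹.
Each option:
  (A) kg·s⁻²·A⁻¹  ← same
  (B) V·s = J·C⁻¹·s = kg·m²·s⁻²·A⁻¹
  (C) N = kg·m·s⁻²
  (D) [s⁻¹] · [s⁻¹] = s⁻²
Only (A) matches kg·s⁻²·A⁻¹.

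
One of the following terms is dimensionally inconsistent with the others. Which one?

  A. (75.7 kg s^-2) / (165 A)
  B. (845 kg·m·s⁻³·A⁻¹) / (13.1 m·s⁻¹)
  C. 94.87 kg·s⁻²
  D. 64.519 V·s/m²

Reduce each to base SI dimensions:
  A. [kg·s⁻²] / [A] = kg·s⁻²·A⁻¹
  B. [kg·m·s⁻³·A⁻¹] / [m·s⁻¹] = kg·s⁻²·A⁻¹
  C. kg·s⁻²
  D. V·s·m⁻² = J·C⁻¹·s·m⁻² = kg·s⁻²·A⁻¹
All reduce to kg·s⁻²·A⁻¹ except C., which is kg·s⁻².

C.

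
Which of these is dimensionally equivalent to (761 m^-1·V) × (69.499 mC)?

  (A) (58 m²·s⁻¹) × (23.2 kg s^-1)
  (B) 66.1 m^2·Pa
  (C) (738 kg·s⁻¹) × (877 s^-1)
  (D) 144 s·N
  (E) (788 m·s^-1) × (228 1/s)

(B)

Reference: [kg·m·s⁻³·A⁻¹] · [s·A] = kg·m·s⁻².
Each option:
  (A) [m²·s⁻¹] · [kg·s⁻¹] = kg·m²·s⁻²
  (B) Pa·m² = N·m⁻²·m² = kg·m·s⁻²  ← same
  (C) [kg·s⁻¹] · [s⁻¹] = kg·s⁻²
  (D) N·s = kg·m·s⁻²·s = kg·m·s⁻¹
  (E) [m·s⁻¹] · [s⁻¹] = m·s⁻²
Only (B) matches kg·m·s⁻².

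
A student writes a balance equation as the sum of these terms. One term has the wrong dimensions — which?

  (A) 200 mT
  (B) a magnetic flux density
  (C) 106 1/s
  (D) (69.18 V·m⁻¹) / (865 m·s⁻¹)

Expand each in SI base units:
  (A) T = Wb·m⁻² = kg·s⁻²·A⁻¹
  (B) [magnetic flux density] = kg·s⁻²·A⁻¹
  (C) s⁻¹
  (D) [kg·m·s⁻³·A⁻¹] / [m·s⁻¹] = kg·s⁻²·A⁻¹
All reduce to kg·s⁻²·A⁻¹ except (C), which is s⁻¹.

(C)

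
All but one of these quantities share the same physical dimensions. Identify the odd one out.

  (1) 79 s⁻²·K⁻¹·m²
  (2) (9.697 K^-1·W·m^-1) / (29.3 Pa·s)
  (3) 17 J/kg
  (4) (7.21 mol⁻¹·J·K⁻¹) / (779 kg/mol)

Expand each in SI base units:
  (1) m²·s⁻²·K⁻¹
  (2) [kg·m·s⁻³·K⁻¹] / [kg·m⁻¹·s⁻¹] = m²·s⁻²·K⁻¹
  (3) J·kg⁻¹ = N·m·kg⁻¹ = m²·s⁻²
  (4) [kg·m²·s⁻²·K⁻¹·mol⁻¹] / [kg·mol⁻¹] = m²·s⁻²·K⁻¹
All reduce to m²·s⁻²·K⁻¹ except (3), which is m²·s⁻².

(3)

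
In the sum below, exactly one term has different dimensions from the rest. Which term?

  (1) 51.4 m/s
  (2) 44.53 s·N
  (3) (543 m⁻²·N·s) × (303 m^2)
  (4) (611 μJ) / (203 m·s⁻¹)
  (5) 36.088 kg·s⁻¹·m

(1)

Work out the base dimensions of each:
  (1) m·s⁻¹
  (2) N·s = kg·m·s⁻²·s = kg·m·s⁻¹
  (3) [kg·m⁻¹·s⁻¹] · [m²] = kg·m·s⁻¹
  (4) [kg·m²·s⁻²] / [m·s⁻¹] = kg·m·s⁻¹
  (5) kg·m·s⁻¹
All reduce to kg·m·s⁻¹ except (1), which is m·s⁻¹.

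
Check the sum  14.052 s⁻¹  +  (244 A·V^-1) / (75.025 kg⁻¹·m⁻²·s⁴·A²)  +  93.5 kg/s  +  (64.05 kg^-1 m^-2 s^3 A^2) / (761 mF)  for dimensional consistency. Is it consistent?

Reduce each to base SI dimensions:
  14.052 s⁻¹:  s⁻¹
  (244 A·V^-1) / (75.025 kg⁻¹·m⁻²·s⁴·A²):  [kg⁻¹·m⁻²·s³·A²] / [kg⁻¹·m⁻²·s⁴·A²] = s⁻¹
  93.5 kg/s:  kg·s⁻¹
  (64.05 kg^-1 m^-2 s^3 A^2) / (761 mF):  [kg⁻¹·m⁻²·s³·A²] / [kg⁻¹·m⁻²·s⁴·A²] = s⁻¹
The terms do not share a single dimension (kg·s⁻¹ vs s⁻¹).

No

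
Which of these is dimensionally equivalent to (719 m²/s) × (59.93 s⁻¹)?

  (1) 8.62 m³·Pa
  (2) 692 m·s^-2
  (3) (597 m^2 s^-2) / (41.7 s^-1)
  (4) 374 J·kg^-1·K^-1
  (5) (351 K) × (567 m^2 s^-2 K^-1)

(5)

Reference: [m²·s⁻¹] · [s⁻¹] = m²·s⁻².
Each option:
  (1) Pa·m³ = N·m⁻²·m³ = kg·m²·s⁻²
  (2) m·s⁻²
  (3) [m²·s⁻²] / [s⁻¹] = m²·s⁻¹
  (4) J·kg⁻¹·K⁻¹ = N·m·kg⁻¹·K⁻¹ = m²·s⁻²·K⁻¹
  (5) [K] · [m²·s⁻²·K⁻¹] = m²·s⁻²  ← same
Only (5) matches m²·s⁻².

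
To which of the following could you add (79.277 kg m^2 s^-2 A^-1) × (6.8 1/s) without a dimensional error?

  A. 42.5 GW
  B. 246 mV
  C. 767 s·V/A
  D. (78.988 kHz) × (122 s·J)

Reference: [kg·m²·s⁻²·A⁻¹] · [s⁻¹] = kg·m²·s⁻³·A⁻¹.
Each option:
  A. W = J·s⁻¹ = kg·m²·s⁻³
  B. V = J·C⁻¹ = kg·m²·s⁻³·A⁻¹  ← same
  C. V·s·A⁻¹ = J·C⁻¹·s·A⁻¹ = kg·m²·s⁻²·A⁻²
  D. [s⁻¹] · [kg·m²·s⁻¹] = kg·m²·s⁻²
Only B. matches kg·m²·s⁻³·A⁻¹.

B.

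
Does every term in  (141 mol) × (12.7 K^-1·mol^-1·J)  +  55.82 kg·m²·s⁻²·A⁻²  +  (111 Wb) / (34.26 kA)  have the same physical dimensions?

No

Work out the base dimensions of each:
  (141 mol) × (12.7 K^-1·mol^-1·J):  [mol] · [kg·m²·s⁻²·K⁻¹·mol⁻¹] = kg·m²·s⁻²·K⁻¹
  55.82 kg·m²·s⁻²·A⁻²:  kg·m²·s⁻²·A⁻²
  (111 Wb) / (34.26 kA):  [kg·m²·s⁻²·A⁻¹] / [A] = kg·m²·s⁻²·A⁻²
The terms do not share a single dimension (kg·m²·s⁻²·A⁻² vs kg·m²·s⁻²·K⁻¹).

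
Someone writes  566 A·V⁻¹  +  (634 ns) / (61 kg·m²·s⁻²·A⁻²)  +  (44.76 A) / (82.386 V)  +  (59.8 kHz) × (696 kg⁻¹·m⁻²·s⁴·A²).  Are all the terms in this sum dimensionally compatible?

Yes

Work out the base dimensions of each:
  566 A·V⁻¹:  A·V⁻¹ = A·(J·C⁻¹)⁻¹ = kg⁻¹·m⁻²·s³·A²
  (634 ns) / (61 kg·m²·s⁻²·A⁻²):  [s] / [kg·m²·s⁻²·A⁻²] = kg⁻¹·m⁻²·s³·A²
  (44.76 A) / (82.386 V):  [A] / [kg·m²·s⁻³·A⁻¹] = kg⁻¹·m⁻²·s³·A²
  (59.8 kHz) × (696 kg⁻¹·m⁻²·s⁴·A²):  [s⁻¹] · [kg⁻¹·m⁻²·s⁴·A²] = kg⁻¹·m⁻²·s³·A²
Every term reduces to kg⁻¹·m⁻²·s³·A².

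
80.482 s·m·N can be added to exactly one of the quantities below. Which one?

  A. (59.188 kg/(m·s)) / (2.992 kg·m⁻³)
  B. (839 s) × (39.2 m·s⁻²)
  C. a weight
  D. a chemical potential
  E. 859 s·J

Reference: N·m·s = kg·m·s⁻²·m·s = kg·m²·s⁻¹.
Each option:
  A. [kg·m⁻¹·s⁻¹] / [kg·m⁻³] = m²·s⁻¹
  B. [s] · [m·s⁻²] = m·s⁻¹
  C. [weight] = kg·m·s⁻²
  D. [chemical potential] = kg·m²·s⁻²·mol⁻¹
  E. J·s = N·m·s = kg·m²·s⁻¹  ← same
Only E. matches kg·m²·s⁻¹.

E.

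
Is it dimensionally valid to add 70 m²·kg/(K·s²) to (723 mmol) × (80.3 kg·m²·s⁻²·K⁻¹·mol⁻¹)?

Expand each in SI base units:
  70 m²·kg/(K·s²):  kg·m²·s⁻²·K⁻¹
  (723 mmol) × (80.3 kg·m²·s⁻²·K⁻¹·mol⁻¹):  [mol] · [kg·m²·s⁻²·K⁻¹·mol⁻¹] = kg·m²·s⁻²·K⁻¹
Both are kg·m²·s⁻²·K⁻¹, so they have the same dimensions and can be added.

Yes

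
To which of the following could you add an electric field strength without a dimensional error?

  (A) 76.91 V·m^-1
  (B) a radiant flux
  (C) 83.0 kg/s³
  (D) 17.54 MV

(A)

Reference: [electric field strength] = kg·m·s⁻³·A⁻¹.
Each option:
  (A) V·m⁻¹ = J·C⁻¹·m⁻¹ = kg·m·s⁻³·A⁻¹  ← same
  (B) [radiant flux] = kg·m²·s⁻³
  (C) kg·s⁻³
  (D) V = J·C⁻¹ = kg·m²·s⁻³·A⁻¹
Only (A) matches kg·m·s⁻³·A⁻¹.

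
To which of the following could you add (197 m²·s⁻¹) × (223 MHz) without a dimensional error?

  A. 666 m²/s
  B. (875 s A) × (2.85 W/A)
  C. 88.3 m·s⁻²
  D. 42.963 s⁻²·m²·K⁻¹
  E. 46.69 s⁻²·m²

Reference: [m²·s⁻¹] · [s⁻¹] = m²·s⁻².
Each option:
  A. m²·s⁻¹
  B. [s·A] · [kg·m²·s⁻³·A⁻¹] = kg·m²·s⁻²
  C. m·s⁻²
  D. m²·s⁻²·K⁻¹
  E. m²·s⁻²  ← same
Only E. matches m²·s⁻².

E.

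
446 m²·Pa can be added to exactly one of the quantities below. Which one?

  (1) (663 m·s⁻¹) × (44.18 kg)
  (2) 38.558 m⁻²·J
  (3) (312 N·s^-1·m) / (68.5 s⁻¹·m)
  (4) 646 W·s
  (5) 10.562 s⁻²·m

Reference: Pa·m² = N·m⁻²·m² = kg·m·s⁻².
Each option:
  (1) [m·s⁻¹] · [kg] = kg·m·s⁻¹
  (2) J·m⁻² = N·m·m⁻² = kg·s⁻²
  (3) [kg·m²·s⁻³] / [m·s⁻¹] = kg·m·s⁻²  ← same
  (4) W·s = J·s⁻¹·s = kg·m²·s⁻²
  (5) m·s⁻²
Only (3) matches kg·m·s⁻².

(3)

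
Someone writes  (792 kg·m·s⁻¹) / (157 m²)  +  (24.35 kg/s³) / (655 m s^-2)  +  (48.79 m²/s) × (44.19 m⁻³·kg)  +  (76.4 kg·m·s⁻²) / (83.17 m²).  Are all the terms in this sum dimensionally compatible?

Reduce each to base SI dimensions:
  (792 kg·m·s⁻¹) / (157 m²):  [kg·m·s⁻¹] / [m²] = kg·m⁻¹·s⁻¹
  (24.35 kg/s³) / (655 m s^-2):  [kg·s⁻³] / [m·s⁻²] = kg·m⁻¹·s⁻¹
  (48.79 m²/s) × (44.19 m⁻³·kg):  [m²·s⁻¹] · [kg·m⁻³] = kg·m⁻¹·s⁻¹
  (76.4 kg·m·s⁻²) / (83.17 m²):  [kg·m·s⁻²] / [m²] = kg·m⁻¹·s⁻²
The terms do not share a single dimension (kg·m⁻¹·s⁻² vs kg·m⁻¹·s⁻¹).

No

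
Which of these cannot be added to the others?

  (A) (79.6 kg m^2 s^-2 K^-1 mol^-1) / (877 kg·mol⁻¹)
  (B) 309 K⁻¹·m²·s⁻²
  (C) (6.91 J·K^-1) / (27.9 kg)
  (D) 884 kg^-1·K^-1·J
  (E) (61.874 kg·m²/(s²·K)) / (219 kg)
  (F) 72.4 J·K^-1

(F)

In SI base units:
  (A) [kg·m²·s⁻²·K⁻¹·mol⁻¹] / [kg·mol⁻¹] = m²·s⁻²·K⁻¹
  (B) m²·s⁻²·K⁻¹
  (C) [kg·m²·s⁻²·K⁻¹] / [kg] = m²·s⁻²·K⁻¹
  (D) J·kg⁻¹·K⁻¹ = N·m·kg⁻¹·K⁻¹ = m²·s⁻²·K⁻¹
  (E) [kg·m²·s⁻²·K⁻¹] / [kg] = m²·s⁻²·K⁻¹
  (F) J·K⁻¹ = N·m·K⁻¹ = kg·m²·s⁻²·K⁻¹
All reduce to m²·s⁻²·K⁻¹ except (F), which is kg·m²·s⁻²·K⁻¹.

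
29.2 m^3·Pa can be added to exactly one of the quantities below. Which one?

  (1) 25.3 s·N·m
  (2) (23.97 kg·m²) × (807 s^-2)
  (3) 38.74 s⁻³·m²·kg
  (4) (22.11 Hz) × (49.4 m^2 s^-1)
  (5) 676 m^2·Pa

Reference: Pa·m³ = N·m⁻²·m³ = kg·m²·s⁻².
Each option:
  (1) N·m·s = kg·m·s⁻²·m·s = kg·m²·s⁻¹
  (2) [kg·m²] · [s⁻²] = kg·m²·s⁻²  ← same
  (3) kg·m²·s⁻³
  (4) [s⁻¹] · [m²·s⁻¹] = m²·s⁻²
  (5) Pa·m² = N·m⁻²·m² = kg·m·s⁻²
Only (2) matches kg·m²·s⁻².

(2)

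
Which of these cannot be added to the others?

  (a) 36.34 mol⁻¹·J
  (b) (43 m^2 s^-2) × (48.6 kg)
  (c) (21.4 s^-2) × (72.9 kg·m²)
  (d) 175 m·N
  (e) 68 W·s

(a)

Reduce each to base SI dimensions:
  (a) J·mol⁻¹ = N·m·mol⁻¹ = kg·m²·s⁻²·mol⁻¹
  (b) [m²·s⁻²] · [kg] = kg·m²·s⁻²
  (c) [s⁻²] · [kg·m²] = kg·m²·s⁻²
  (d) N·m = kg·m·s⁻²·m = kg·m²·s⁻²
  (e) W·s = J·s⁻¹·s = kg·m²·s⁻²
All reduce to kg·m²·s⁻² except (a), which is kg·m²·s⁻²·mol⁻¹.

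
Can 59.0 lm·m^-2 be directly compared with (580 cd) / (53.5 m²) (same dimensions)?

Yes

Reduce each to base SI dimensions:
  59.0 lm·m^-2:  lm·m⁻² = cd·m⁻² = m⁻²·cd
  (580 cd) / (53.5 m²):  [cd] / [m²] = m⁻²·cd
Both are m⁻²·cd, so they have the same dimensions and can be added.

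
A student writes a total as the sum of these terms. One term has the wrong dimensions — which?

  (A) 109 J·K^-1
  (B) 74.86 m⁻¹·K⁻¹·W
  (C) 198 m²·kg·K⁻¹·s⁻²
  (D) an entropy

Dimensions:
  (A) J·K⁻¹ = N·m·K⁻¹ = kg·m²·s⁻²·K⁻¹
  (B) W·m⁻¹·K⁻¹ = J·s⁻¹·m⁻¹·K⁻¹ = kg·m·s⁻³·K⁻¹
  (C) kg·m²·s⁻²·K⁻¹
  (D) [entropy] = kg·m²·s⁻²·K⁻¹
All reduce to kg·m²·s⁻²·K⁻¹ except (B), which is kg·m·s⁻³·K⁻¹.

(B)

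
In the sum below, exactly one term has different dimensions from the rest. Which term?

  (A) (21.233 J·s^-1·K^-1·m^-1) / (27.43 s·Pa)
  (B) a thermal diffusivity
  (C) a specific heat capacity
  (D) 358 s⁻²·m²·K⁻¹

(B)

Expand each in SI base units:
  (A) [kg·m·s⁻³·K⁻¹] / [kg·m⁻¹·s⁻¹] = m²·s⁻²·K⁻¹
  (B) [thermal diffusivity] = m²·s⁻¹
  (C) [specific heat capacity] = m²·s⁻²·K⁻¹
  (D) m²·s⁻²·K⁻¹
All reduce to m²·s⁻²·K⁻¹ except (B), which is m²·s⁻¹.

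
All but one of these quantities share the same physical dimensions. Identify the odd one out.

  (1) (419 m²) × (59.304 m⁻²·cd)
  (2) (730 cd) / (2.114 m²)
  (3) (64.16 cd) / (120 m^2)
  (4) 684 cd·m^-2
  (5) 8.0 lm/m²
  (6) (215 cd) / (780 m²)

(1)

Expand each in SI base units:
  (1) [m²] · [m⁻²·cd] = cd
  (2) [cd] / [m²] = m⁻²·cd
  (3) [cd] / [m²] = m⁻²·cd
  (4) cd·m⁻² = m⁻²·cd
  (5) lm·m⁻² = cd·m⁻² = m⁻²·cd
  (6) [cd] / [m²] = m⁻²·cd
All reduce to m⁻²·cd except (1), which is cd.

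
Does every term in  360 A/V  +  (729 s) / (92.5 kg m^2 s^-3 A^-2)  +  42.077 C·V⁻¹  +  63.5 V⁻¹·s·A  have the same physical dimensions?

Reduce each to base SI dimensions:
  360 A/V:  A·V⁻¹ = A·(J·C⁻¹)⁻¹ = kg⁻¹·m⁻²·s³·A²
  (729 s) / (92.5 kg m^2 s^-3 A^-2):  [s] / [kg·m²·s⁻³·A⁻²] = kg⁻¹·m⁻²·s⁴·A²
  42.077 C·V⁻¹:  C·V⁻¹ = s·A·(J·C⁻¹)⁻¹ = kg⁻¹·m⁻²·s⁴·A²
  63.5 V⁻¹·s·A:  A·s·V⁻¹ = A·s·(J·C⁻¹)⁻¹ = kg⁻¹·m⁻²·s⁴·A²
The terms do not share a single dimension (kg⁻¹·m⁻²·s³·A² vs kg⁻¹·m⁻²·s⁴·A²).

No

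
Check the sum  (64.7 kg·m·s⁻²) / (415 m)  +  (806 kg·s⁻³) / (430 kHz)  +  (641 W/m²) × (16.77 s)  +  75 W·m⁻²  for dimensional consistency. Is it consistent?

No

In SI base units:
  (64.7 kg·m·s⁻²) / (415 m):  [kg·m·s⁻²] / [m] = kg·s⁻²
  (806 kg·s⁻³) / (430 kHz):  [kg·s⁻³] / [s⁻¹] = kg·s⁻²
  (641 W/m²) × (16.77 s):  [kg·s⁻³] · [s] = kg·s⁻²
  75 W·m⁻²:  W·m⁻² = J·s⁻¹·m⁻² = kg·s⁻³
The terms do not share a single dimension (kg·s⁻² vs kg·s⁻³).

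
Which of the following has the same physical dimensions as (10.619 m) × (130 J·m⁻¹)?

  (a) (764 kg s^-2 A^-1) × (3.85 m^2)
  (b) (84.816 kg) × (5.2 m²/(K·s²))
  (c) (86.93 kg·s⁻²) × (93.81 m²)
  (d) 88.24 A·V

Reference: [m] · [kg·m·s⁻²] = kg·m²·s⁻².
Each option:
  (a) [kg·s⁻²·A⁻¹] · [m²] = kg·m²·s⁻²·A⁻¹
  (b) [kg] · [m²·s⁻²·K⁻¹] = kg·m²·s⁻²·K⁻¹
  (c) [kg·s⁻²] · [m²] = kg·m²·s⁻²  ← same
  (d) V·A = J·C⁻¹·A = kg·m²·s⁻³
Only (c) matches kg·m²·s⁻².

(c)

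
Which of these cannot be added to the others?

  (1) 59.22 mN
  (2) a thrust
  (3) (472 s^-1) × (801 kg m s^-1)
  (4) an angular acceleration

Dimensions:
  (1) N = kg·m·s⁻²
  (2) [thrust] = kg·m·s⁻²
  (3) [s⁻¹] · [kg·m·s⁻¹] = kg·m·s⁻²
  (4) [angular acceleration] = s⁻²
All reduce to kg·m·s⁻² except (4), which is s⁻².

(4)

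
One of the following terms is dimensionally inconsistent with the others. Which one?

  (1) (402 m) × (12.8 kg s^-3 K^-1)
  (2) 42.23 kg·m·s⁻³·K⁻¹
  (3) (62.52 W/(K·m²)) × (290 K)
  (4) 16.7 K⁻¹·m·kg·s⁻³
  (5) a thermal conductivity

(3)

Dimensions:
  (1) [m] · [kg·s⁻³·K⁻¹] = kg·m·s⁻³·K⁻¹
  (2) kg·m·s⁻³·K⁻¹
  (3) [kg·s⁻³·K⁻¹] · [K] = kg·s⁻³
  (4) kg·m·s⁻³·K⁻¹
  (5) [thermal conductivity] = kg·m·s⁻³·K⁻¹
All reduce to kg·m·s⁻³·K⁻¹ except (3), which is kg·s⁻³.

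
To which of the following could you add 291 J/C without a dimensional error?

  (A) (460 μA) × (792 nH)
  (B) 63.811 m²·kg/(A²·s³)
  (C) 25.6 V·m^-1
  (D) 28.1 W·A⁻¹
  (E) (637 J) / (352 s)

(D)

Reference: J·C⁻¹ = N·m·(s·A)⁻¹ = kg·m²·s⁻³·A⁻¹.
Each option:
  (A) [A] · [kg·m²·s⁻²·A⁻²] = kg·m²·s⁻²·A⁻¹
  (B) kg·m²·s⁻³·A⁻²
  (C) V·m⁻¹ = J·C⁻¹·m⁻¹ = kg·m·s⁻³·A⁻¹
  (D) W·A⁻¹ = J·s⁻¹·A⁻¹ = kg·m²·s⁻³·A⁻¹  ← same
  (E) [kg·m²·s⁻²] / [s] = kg·m²·s⁻³
Only (D) matches kg·m²·s⁻³·A⁻¹.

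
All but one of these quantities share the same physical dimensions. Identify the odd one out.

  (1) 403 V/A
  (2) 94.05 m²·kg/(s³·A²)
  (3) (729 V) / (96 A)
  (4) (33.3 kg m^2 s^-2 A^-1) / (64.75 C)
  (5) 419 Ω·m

Reduce each to base SI dimensions:
  (1) V·A⁻¹ = J·C⁻¹·A⁻¹ = kg·m²·s⁻³·A⁻²
  (2) kg·m²·s⁻³·A⁻²
  (3) [kg·m²·s⁻³·A⁻¹] / [A] = kg·m²·s⁻³·A⁻²
  (4) [kg·m²·s⁻²·A⁻¹] / [s·A] = kg·m²·s⁻³·A⁻²
  (5) Ω·m = V·A⁻¹·m = kg·m³·s⁻³·A⁻²
All reduce to kg·m²·s⁻³·A⁻² except (5), which is kg·m³·s⁻³·A⁻².

(5)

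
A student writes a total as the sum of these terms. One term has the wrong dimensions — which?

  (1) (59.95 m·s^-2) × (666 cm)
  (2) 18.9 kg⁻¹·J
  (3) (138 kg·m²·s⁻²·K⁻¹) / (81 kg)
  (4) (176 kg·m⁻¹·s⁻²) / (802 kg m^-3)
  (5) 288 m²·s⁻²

Reduce each to base SI dimensions:
  (1) [m·s⁻²] · [m] = m²·s⁻²
  (2) J·kg⁻¹ = N·m·kg⁻¹ = m²·s⁻²
  (3) [kg·m²·s⁻²·K⁻¹] / [kg] = m²·s⁻²·K⁻¹
  (4) [kg·m⁻¹·s⁻²] / [kg·m⁻³] = m²·s⁻²
  (5) m²·s⁻²
All reduce to m²·s⁻² except (3), which is m²·s⁻²·K⁻¹.

(3)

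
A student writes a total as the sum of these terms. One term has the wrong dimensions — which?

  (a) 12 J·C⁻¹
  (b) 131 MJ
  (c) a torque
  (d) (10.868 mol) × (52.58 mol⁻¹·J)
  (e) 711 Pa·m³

Work out the base dimensions of each:
  (a) J·C⁻¹ = N·m·(s·A)⁻¹ = kg·m²·s⁻³·A⁻¹
  (b) J = N·m = kg·m²·s⁻²
  (c) [torque] = kg·m²·s⁻²
  (d) [mol] · [kg·m²·s⁻²·mol⁻¹] = kg·m²·s⁻²
  (e) Pa·m³ = N·m⁻²·m³ = kg·m²·s⁻²
All reduce to kg·m²·s⁻² except (a), which is kg·m²·s⁻³·A⁻¹.

(a)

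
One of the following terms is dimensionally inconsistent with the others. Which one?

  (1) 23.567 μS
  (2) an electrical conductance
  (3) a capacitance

Reduce each to base SI dimensions:
  (1) S = Ω⁻¹ = kg⁻¹·m⁻²·s³·A²
  (2) [electrical conductance] = kg⁻¹·m⁻²·s³·A²
  (3) [capacitance] = kg⁻¹·m⁻²·s⁴·A²
All reduce to kg⁻¹·m⁻²·s³·A² except (3), which is kg⁻¹·m⁻²·s⁴·A².

(3)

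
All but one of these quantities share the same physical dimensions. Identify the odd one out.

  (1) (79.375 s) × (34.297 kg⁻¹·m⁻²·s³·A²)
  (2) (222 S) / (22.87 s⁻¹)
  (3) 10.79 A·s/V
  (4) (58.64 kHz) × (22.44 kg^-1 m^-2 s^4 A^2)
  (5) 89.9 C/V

(4)

Expand each in SI base units:
  (1) [s] · [kg⁻¹·m⁻²·s³·A²] = kg⁻¹·m⁻²·s⁴·A²
  (2) [kg⁻¹·m⁻²·s³·A²] / [s⁻¹] = kg⁻¹·m⁻²·s⁴·A²
  (3) A·s·V⁻¹ = A·s·(J·C⁻¹)⁻¹ = kg⁻¹·m⁻²·s⁴·A²
  (4) [s⁻¹] · [kg⁻¹·m⁻²·s⁴·A²] = kg⁻¹·m⁻²·s³·A²
  (5) C·V⁻¹ = s·A·(J·C⁻¹)⁻¹ = kg⁻¹·m⁻²·s⁴·A²
All reduce to kg⁻¹·m⁻²·s⁴·A² except (4), which is kg⁻¹·m⁻²·s³·A².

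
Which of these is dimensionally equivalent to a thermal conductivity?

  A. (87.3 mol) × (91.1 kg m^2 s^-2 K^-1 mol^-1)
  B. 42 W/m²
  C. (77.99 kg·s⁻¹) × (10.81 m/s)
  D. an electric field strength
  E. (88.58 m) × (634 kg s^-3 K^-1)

E.

Reference: [thermal conductivity] = kg·m·s⁻³·K⁻¹.
Each option:
  A. [mol] · [kg·m²·s⁻²·K⁻¹·mol⁻¹] = kg·m²·s⁻²·K⁻¹
  B. W·m⁻² = J·s⁻¹·m⁻² = kg·s⁻³
  C. [kg·s⁻¹] · [m·s⁻¹] = kg·m·s⁻²
  D. [electric field strength] = kg·m·s⁻³·A⁻¹
  E. [m] · [kg·s⁻³·K⁻¹] = kg·m·s⁻³·K⁻¹  ← same
Only E. matches kg·m·s⁻³·K⁻¹.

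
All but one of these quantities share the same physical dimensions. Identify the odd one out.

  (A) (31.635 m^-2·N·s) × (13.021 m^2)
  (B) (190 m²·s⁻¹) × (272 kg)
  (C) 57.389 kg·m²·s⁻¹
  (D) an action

Work out the base dimensions of each:
  (A) [kg·m⁻¹·s⁻¹] · [m²] = kg·m·s⁻¹
  (B) [m²·s⁻¹] · [kg] = kg·m²·s⁻¹
  (C) kg·m²·s⁻¹
  (D) [action] = kg·m²·s⁻¹
All reduce to kg·m²·s⁻¹ except (A), which is kg·m·s⁻¹.

(A)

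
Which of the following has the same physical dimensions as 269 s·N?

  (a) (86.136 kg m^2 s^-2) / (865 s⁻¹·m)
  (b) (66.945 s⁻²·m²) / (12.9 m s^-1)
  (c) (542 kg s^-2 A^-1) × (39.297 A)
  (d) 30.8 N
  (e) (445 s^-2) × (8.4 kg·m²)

(a)

Reference: N·s = kg·m·s⁻²·s = kg·m·s⁻¹.
Each option:
  (a) [kg·m²·s⁻²] / [m·s⁻¹] = kg·m·s⁻¹  ← same
  (b) [m²·s⁻²] / [m·s⁻¹] = m·s⁻¹
  (c) [kg·s⁻²·A⁻¹] · [A] = kg·s⁻²
  (d) N = kg·m·s⁻²
  (e) [s⁻²] · [kg·m²] = kg·m²·s⁻²
Only (a) matches kg·m·s⁻¹.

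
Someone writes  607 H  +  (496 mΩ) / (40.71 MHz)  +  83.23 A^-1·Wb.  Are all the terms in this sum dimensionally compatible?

Yes

Reduce each to base SI dimensions:
  607 H:  H = V·s·A⁻¹ = kg·m²·s⁻²·A⁻²
  (496 mΩ) / (40.71 MHz):  [kg·m²·s⁻³·A⁻²] / [s⁻¹] = kg·m²·s⁻²·A⁻²
  83.23 A^-1·Wb:  Wb·A⁻¹ = V·s·A⁻¹ = kg·m²·s⁻²·A⁻²
Every term reduces to kg·m²·s⁻²·A⁻².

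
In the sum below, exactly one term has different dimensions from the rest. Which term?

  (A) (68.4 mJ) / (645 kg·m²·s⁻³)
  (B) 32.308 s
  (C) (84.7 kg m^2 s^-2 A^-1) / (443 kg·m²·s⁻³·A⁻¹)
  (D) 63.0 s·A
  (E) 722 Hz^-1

Work out the base dimensions of each:
  (A) [kg·m²·s⁻²] / [kg·m²·s⁻³] = s
  (B) s
  (C) [kg·m²·s⁻²·A⁻¹] / [kg·m²·s⁻³·A⁻¹] = s
  (D) A·s = s·A
  (E) Hz⁻¹ = (s⁻¹)⁻¹ = s
All reduce to s except (D), which is s·A.

(D)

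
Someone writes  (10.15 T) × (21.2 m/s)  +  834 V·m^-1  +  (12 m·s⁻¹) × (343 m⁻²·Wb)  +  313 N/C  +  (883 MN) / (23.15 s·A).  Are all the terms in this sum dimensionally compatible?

Yes

In SI base units:
  (10.15 T) × (21.2 m/s):  [kg·s⁻²·A⁻¹] · [m·s⁻¹] = kg·m·s⁻³·A⁻¹
  834 V·m^-1:  V·m⁻¹ = J·C⁻¹·m⁻¹ = kg·m·s⁻³·A⁻¹
  (12 m·s⁻¹) × (343 m⁻²·Wb):  [m·s⁻¹] · [kg·s⁻²·A⁻¹] = kg·m·s⁻³·A⁻¹
  313 N/C:  N·C⁻¹ = kg·m·s⁻²·(s·A)⁻¹ = kg·m·s⁻³·A⁻¹
  (883 MN) / (23.15 s·A):  [kg·m·s⁻²] / [s·A] = kg·m·s⁻³·A⁻¹
Every term reduces to kg·m·s⁻³·A⁻¹.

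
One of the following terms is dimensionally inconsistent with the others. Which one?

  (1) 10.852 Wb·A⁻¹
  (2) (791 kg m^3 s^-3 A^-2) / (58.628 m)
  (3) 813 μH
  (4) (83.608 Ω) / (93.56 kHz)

Work out the base dimensions of each:
  (1) Wb·A⁻¹ = V·s·A⁻¹ = kg·m²·s⁻²·A⁻²
  (2) [kg·m³·s⁻³·A⁻²] / [m] = kg·m²·s⁻³·A⁻²
  (3) H = V·s·A⁻¹ = kg·m²·s⁻²·A⁻²
  (4) [kg·m²·s⁻³·A⁻²] / [s⁻¹] = kg·m²·s⁻²·A⁻²
All reduce to kg·m²·s⁻²·A⁻² except (2), which is kg·m²·s⁻³·A⁻².

(2)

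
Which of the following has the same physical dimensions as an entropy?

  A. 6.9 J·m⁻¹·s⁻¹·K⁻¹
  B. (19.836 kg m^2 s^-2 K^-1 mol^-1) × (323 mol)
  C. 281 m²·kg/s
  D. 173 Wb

Reference: [entropy] = kg·m²·s⁻²·K⁻¹.
Each option:
  A. J·s⁻¹·m⁻¹·K⁻¹ = N·m·s⁻¹·m⁻¹·K⁻¹ = kg·m·s⁻³·K⁻¹
  B. [kg·m²·s⁻²·K⁻¹·mol⁻¹] · [mol] = kg·m²·s⁻²·K⁻¹  ← same
  C. kg·m²·s⁻¹
  D. Wb = V·s = kg·m²·s⁻²·A⁻¹
Only B. matches kg·m²·s⁻²·K⁻¹.

B.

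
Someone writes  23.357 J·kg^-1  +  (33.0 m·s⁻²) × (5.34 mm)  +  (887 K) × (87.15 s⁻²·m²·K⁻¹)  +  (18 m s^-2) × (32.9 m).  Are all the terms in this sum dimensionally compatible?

Yes

Dimensions:
  23.357 J·kg^-1:  J·kg⁻¹ = N·m·kg⁻¹ = m²·s⁻²
  (33.0 m·s⁻²) × (5.34 mm):  [m·s⁻²] · [m] = m²·s⁻²
  (887 K) × (87.15 s⁻²·m²·K⁻¹):  [K] · [m²·s⁻²·K⁻¹] = m²·s⁻²
  (18 m s^-2) × (32.9 m):  [m·s⁻²] · [m] = m²·s⁻²
Every term reduces to m²·s⁻².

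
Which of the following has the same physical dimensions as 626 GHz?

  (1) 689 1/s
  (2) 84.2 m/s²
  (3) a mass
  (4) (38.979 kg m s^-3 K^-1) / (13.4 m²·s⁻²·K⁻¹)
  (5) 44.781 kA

(1)

Reference: Hz = s⁻¹.
Each option:
  (1) s⁻¹  ← same
  (2) m·s⁻²
  (3) [mass] = kg
  (4) [kg·m·s⁻³·K⁻¹] / [m²·s⁻²·K⁻¹] = kg·m⁻¹·s⁻¹
  (5) A
Only (1) matches s⁻¹.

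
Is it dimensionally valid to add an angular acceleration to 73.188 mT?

No

Dimensions:
  an angular acceleration:  [angular acceleration] = s⁻²
  73.188 mT:  T = Wb·m⁻² = kg·s⁻²·A⁻¹
s⁻² ≠ kg·s⁻²·A⁻¹, so they cannot be added.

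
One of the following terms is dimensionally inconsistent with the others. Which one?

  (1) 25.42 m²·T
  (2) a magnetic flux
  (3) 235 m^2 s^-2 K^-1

(3)

In SI base units:
  (1) T·m² = Wb·m⁻²·m² = kg·m²·s⁻²·A⁻¹
  (2) [magnetic flux] = kg·m²·s⁻²·A⁻¹
  (3) m²·s⁻²·K⁻¹
All reduce to kg·m²·s⁻²·A⁻¹ except (3), which is m²·s⁻²·K⁻¹.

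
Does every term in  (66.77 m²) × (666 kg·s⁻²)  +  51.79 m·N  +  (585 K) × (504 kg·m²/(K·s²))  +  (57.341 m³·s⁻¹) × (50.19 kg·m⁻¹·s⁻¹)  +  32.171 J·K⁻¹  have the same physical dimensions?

Reduce each to base SI dimensions:
  (66.77 m²) × (666 kg·s⁻²):  [m²] · [kg·s⁻²] = kg·m²·s⁻²
  51.79 m·N:  N·m = kg·m·s⁻²·m = kg·m²·s⁻²
  (585 K) × (504 kg·m²/(K·s²)):  [K] · [kg·m²·s⁻²·K⁻¹] = kg·m²·s⁻²
  (57.341 m³·s⁻¹) × (50.19 kg·m⁻¹·s⁻¹):  [m³·s⁻¹] · [kg·m⁻¹·s⁻¹] = kg·m²·s⁻²
  32.171 J·K⁻¹:  J·K⁻¹ = N·m·K⁻¹ = kg·m²·s⁻²·K⁻¹
The terms do not share a single dimension (kg·m²·s⁻² vs kg·m²·s⁻²·K⁻¹).

No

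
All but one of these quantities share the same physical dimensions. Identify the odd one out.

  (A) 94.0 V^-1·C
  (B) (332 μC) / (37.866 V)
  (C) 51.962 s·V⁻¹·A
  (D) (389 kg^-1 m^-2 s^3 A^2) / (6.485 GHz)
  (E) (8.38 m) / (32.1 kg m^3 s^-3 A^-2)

Reduce each to base SI dimensions:
  (A) C·V⁻¹ = s·A·(J·C⁻¹)⁻¹ = kg⁻¹·m⁻²·s⁴·A²
  (B) [s·A] / [kg·m²·s⁻³·A⁻¹] = kg⁻¹·m⁻²·s⁴·A²
  (C) A·s·V⁻¹ = A·s·(J·C⁻¹)⁻¹ = kg⁻¹·m⁻²·s⁴·A²
  (D) [kg⁻¹·m⁻²·s³·A²] / [s⁻¹] = kg⁻¹·m⁻²·s⁴·A²
  (E) [m] / [kg·m³·s⁻³·A⁻²] = kg⁻¹·m⁻²·s³·A²
All reduce to kg⁻¹·m⁻²·s⁴·A² except (E), which is kg⁻¹·m⁻²·s³·A².

(E)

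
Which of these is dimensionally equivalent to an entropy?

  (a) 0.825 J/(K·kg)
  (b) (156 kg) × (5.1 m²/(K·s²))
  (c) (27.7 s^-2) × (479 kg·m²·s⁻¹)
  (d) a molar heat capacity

Reference: [entropy] = kg·m²·s⁻²·K⁻¹.
Each option:
  (a) J·kg⁻¹·K⁻¹ = N·m·kg⁻¹·K⁻¹ = m²·s⁻²·K⁻¹
  (b) [kg] · [m²·s⁻²·K⁻¹] = kg·m²·s⁻²·K⁻¹  ← same
  (c) [s⁻²] · [kg·m²·s⁻¹] = kg·m²·s⁻³
  (d) [molar heat capacity] = kg·m²·s⁻²·K⁻¹·mol⁻¹
Only (b) matches kg·m²·s⁻²·K⁻¹.

(b)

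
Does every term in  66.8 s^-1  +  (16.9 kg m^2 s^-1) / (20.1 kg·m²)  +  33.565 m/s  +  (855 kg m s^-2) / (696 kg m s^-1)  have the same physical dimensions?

No

Work out the base dimensions of each:
  66.8 s^-1:  s⁻¹
  (16.9 kg m^2 s^-1) / (20.1 kg·m²):  [kg·m²·s⁻¹] / [kg·m²] = s⁻¹
  33.565 m/s:  m·s⁻¹
  (855 kg m s^-2) / (696 kg m s^-1):  [kg·m·s⁻²] / [kg·m·s⁻¹] = s⁻¹
The terms do not share a single dimension (m·s⁻¹ vs s⁻¹).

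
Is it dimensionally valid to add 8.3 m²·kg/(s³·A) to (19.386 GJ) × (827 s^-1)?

No

Expand each in SI base units:
  8.3 m²·kg/(s³·A):  kg·m²·s⁻³·A⁻¹
  (19.386 GJ) × (827 s^-1):  [kg·m²·s⁻²] · [s⁻¹] = kg·m²·s⁻³
kg·m²·s⁻³·A⁻¹ ≠ kg·m²·s⁻³, so they cannot be added.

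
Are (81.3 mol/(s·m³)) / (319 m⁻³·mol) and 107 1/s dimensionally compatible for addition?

In SI base units:
  (81.3 mol/(s·m³)) / (319 m⁻³·mol):  [m⁻³·s⁻¹·mol] / [m⁻³·mol] = s⁻¹
  107 1/s:  s⁻¹
Both are s⁻¹, so they have the same dimensions and can be added.

Yes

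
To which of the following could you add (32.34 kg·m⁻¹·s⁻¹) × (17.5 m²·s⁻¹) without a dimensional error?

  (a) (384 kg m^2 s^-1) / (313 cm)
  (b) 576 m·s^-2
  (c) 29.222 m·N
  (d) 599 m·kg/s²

Reference: [kg·m⁻¹·s⁻¹] · [m²·s⁻¹] = kg·m·s⁻².
Each option:
  (a) [kg·m²·s⁻¹] / [m] = kg·m·s⁻¹
  (b) m·s⁻²
  (c) N·m = kg·m·s⁻²·m = kg·m²·s⁻²
  (d) kg·m·s⁻²  ← same
Only (d) matches kg·m·s⁻².

(d)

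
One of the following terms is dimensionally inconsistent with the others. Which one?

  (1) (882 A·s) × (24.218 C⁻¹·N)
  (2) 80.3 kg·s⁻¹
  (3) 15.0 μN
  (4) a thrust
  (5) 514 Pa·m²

(2)

Expand each in SI base units:
  (1) [s·A] · [kg·m·s⁻³·A⁻¹] = kg·m·s⁻²
  (2) kg·s⁻¹
  (3) N = kg·m·s⁻²
  (4) [thrust] = kg·m·s⁻²
  (5) Pa·m² = N·m⁻²·m² = kg·m·s⁻²
All reduce to kg·m·s⁻² except (2), which is kg·s⁻¹.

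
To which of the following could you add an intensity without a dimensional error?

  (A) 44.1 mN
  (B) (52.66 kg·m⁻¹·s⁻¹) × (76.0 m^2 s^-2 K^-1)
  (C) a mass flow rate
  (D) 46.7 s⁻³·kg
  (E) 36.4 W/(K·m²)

Reference: [intensity] = kg·s⁻³.
Each option:
  (A) N = kg·m·s⁻²
  (B) [kg·m⁻¹·s⁻¹] · [m²·s⁻²·K⁻¹] = kg·m·s⁻³·K⁻¹
  (C) [mass flow rate] = kg·s⁻¹
  (D) kg·s⁻³  ← same
  (E) W·m⁻²·K⁻¹ = J·s⁻¹·m⁻²·K⁻¹ = kg·s⁻³·K⁻¹
Only (D) matches kg·s⁻³.

(D)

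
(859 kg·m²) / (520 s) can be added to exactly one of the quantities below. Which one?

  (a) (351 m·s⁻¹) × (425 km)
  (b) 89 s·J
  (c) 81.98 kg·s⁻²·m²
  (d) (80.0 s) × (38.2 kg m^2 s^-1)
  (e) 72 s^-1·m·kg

(b)

Reference: [kg·m²] / [s] = kg·m²·s⁻¹.
Each option:
  (a) [m·s⁻¹] · [m] = m²·s⁻¹
  (b) J·s = N·m·s = kg·m²·s⁻¹  ← same
  (c) kg·m²·s⁻²
  (d) [s] · [kg·m²·s⁻¹] = kg·m²
  (e) kg·m·s⁻¹
Only (b) matches kg·m²·s⁻¹.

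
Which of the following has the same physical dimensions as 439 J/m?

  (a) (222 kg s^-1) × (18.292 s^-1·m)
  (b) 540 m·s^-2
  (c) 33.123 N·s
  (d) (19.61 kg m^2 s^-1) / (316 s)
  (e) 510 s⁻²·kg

Reference: J·m⁻¹ = N·m·m⁻¹ = kg·m·s⁻².
Each option:
  (a) [kg·s⁻¹] · [m·s⁻¹] = kg·m·s⁻²  ← same
  (b) m·s⁻²
  (c) N·s = kg·m·s⁻²·s = kg·m·s⁻¹
  (d) [kg·m²·s⁻¹] / [s] = kg·m²·s⁻²
  (e) kg·s⁻²
Only (a) matches kg·m·s⁻².

(a)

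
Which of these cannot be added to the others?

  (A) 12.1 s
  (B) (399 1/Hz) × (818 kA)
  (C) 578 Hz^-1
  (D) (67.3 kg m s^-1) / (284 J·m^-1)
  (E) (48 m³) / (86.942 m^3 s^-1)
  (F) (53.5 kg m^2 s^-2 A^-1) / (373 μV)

Reduce each to base SI dimensions:
  (A) s
  (B) [s] · [A] = s·A
  (C) Hz⁻¹ = (s⁻¹)⁻¹ = s
  (D) [kg·m·s⁻¹] / [kg·m·s⁻²] = s
  (E) [m³] / [m³·s⁻¹] = s
  (F) [kg·m²·s⁻²·A⁻¹] / [kg·m²·s⁻³·A⁻¹] = s
All reduce to s except (B), which is s·A.

(B)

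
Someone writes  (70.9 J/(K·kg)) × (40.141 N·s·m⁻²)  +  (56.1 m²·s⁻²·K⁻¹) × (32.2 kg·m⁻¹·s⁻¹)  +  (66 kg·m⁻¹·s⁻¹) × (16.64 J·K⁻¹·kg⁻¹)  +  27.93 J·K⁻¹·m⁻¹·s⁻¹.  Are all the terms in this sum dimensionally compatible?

Yes

Reduce each to base SI dimensions:
  (70.9 J/(K·kg)) × (40.141 N·s·m⁻²):  [m²·s⁻²·K⁻¹] · [kg·m⁻¹·s⁻¹] = kg·m·s⁻³·K⁻¹
  (56.1 m²·s⁻²·K⁻¹) × (32.2 kg·m⁻¹·s⁻¹):  [m²·s⁻²·K⁻¹] · [kg·m⁻¹·s⁻¹] = kg·m·s⁻³·K⁻¹
  (66 kg·m⁻¹·s⁻¹) × (16.64 J·K⁻¹·kg⁻¹):  [kg·m⁻¹·s⁻¹] · [m²·s⁻²·K⁻¹] = kg·m·s⁻³·K⁻¹
  27.93 J·K⁻¹·m⁻¹·s⁻¹:  J·s⁻¹·m⁻¹·K⁻¹ = N·m·s⁻¹·m⁻¹·K⁻¹ = kg·m·s⁻³·K⁻¹
Every term reduces to kg·m·s⁻³·K⁻¹.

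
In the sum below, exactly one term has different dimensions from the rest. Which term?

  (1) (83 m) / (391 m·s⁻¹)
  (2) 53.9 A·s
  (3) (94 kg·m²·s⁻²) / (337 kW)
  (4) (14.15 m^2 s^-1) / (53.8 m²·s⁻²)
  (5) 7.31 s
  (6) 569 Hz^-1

(2)

Reduce each to base SI dimensions:
  (1) [m] / [m·s⁻¹] = s
  (2) A·s = s·A
  (3) [kg·m²·s⁻²] / [kg·m²·s⁻³] = s
  (4) [m²·s⁻¹] / [m²·s⁻²] = s
  (5) s
  (6) Hz⁻¹ = (s⁻¹)⁻¹ = s
All reduce to s except (2), which is s·A.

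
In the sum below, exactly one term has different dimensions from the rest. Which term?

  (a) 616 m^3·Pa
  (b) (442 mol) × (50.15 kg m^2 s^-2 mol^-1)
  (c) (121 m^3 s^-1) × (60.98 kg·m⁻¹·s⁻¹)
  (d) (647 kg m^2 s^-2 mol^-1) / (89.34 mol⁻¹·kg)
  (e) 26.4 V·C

Work out the base dimensions of each:
  (a) Pa·m³ = N·m⁻²·m³ = kg·m²·s⁻²
  (b) [mol] · [kg·m²·s⁻²·mol⁻¹] = kg·m²·s⁻²
  (c) [m³·s⁻¹] · [kg·m⁻¹·s⁻¹] = kg·m²·s⁻²
  (d) [kg·m²·s⁻²·mol⁻¹] / [kg·mol⁻¹] = m²·s⁻²
  (e) C·V = s·A·J·C⁻¹ = kg·m²·s⁻²
All reduce to kg·m²·s⁻² except (d), which is m²·s⁻².

(d)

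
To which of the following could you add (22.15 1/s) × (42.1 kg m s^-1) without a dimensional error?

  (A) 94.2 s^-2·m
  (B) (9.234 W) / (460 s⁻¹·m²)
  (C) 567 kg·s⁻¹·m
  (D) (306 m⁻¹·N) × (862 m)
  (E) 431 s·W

Reference: [s⁻¹] · [kg·m·s⁻¹] = kg·m·s⁻².
Each option:
  (A) m·s⁻²
  (B) [kg·m²·s⁻³] / [m²·s⁻¹] = kg·s⁻²
  (C) kg·m·s⁻¹
  (D) [kg·s⁻²] · [m] = kg·m·s⁻²  ← same
  (E) W·s = J·s⁻¹·s = kg·m²·s⁻²
Only (D) matches kg·m·s⁻².

(D)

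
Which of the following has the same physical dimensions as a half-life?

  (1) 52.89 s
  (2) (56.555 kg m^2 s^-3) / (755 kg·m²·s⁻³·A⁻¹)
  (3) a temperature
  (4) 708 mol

(1)

Reference: [half-life] = s.
Each option:
  (1) s  ← same
  (2) [kg·m²·s⁻³] / [kg·m²·s⁻³·A⁻¹] = A
  (3) [temperature] = K
  (4) mol
Only (1) matches s.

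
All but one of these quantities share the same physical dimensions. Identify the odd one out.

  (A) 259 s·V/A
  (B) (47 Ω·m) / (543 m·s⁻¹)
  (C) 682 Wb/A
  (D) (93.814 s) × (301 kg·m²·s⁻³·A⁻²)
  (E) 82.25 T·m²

Dimensions:
  (A) V·s·A⁻¹ = J·C⁻¹·s·A⁻¹ = kg·m²·s⁻²·A⁻²
  (B) [kg·m³·s⁻³·A⁻²] / [m·s⁻¹] = kg·m²·s⁻²·A⁻²
  (C) Wb·A⁻¹ = V·s·A⁻¹ = kg·m²·s⁻²·A⁻²
  (D) [s] · [kg·m²·s⁻³·A⁻²] = kg·m²·s⁻²·A⁻²
  (E) T·m² = Wb·m⁻²·m² = kg·m²·s⁻²·A⁻¹
All reduce to kg·m²·s⁻²·A⁻² except (E), which is kg·m²·s⁻²·A⁻¹.

(E)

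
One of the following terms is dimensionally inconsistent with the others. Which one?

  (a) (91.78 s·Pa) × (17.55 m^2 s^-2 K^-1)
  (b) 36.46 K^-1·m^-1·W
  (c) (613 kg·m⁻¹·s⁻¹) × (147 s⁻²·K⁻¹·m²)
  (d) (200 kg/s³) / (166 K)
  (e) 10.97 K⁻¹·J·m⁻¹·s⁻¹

(d)

Dimensions:
  (a) [kg·m⁻¹·s⁻¹] · [m²·s⁻²·K⁻¹] = kg·m·s⁻³·K⁻¹
  (b) W·m⁻¹·K⁻¹ = J·s⁻¹·m⁻¹·K⁻¹ = kg·m·s⁻³·K⁻¹
  (c) [kg·m⁻¹·s⁻¹] · [m²·s⁻²·K⁻¹] = kg·m·s⁻³·K⁻¹
  (d) [kg·s⁻³] / [K] = kg·s⁻³·K⁻¹
  (e) J·s⁻¹·m⁻¹·K⁻¹ = N·m·s⁻¹·m⁻¹·K⁻¹ = kg·m·s⁻³·K⁻¹
All reduce to kg·m·s⁻³·K⁻¹ except (d), which is kg·s⁻³·K⁻¹.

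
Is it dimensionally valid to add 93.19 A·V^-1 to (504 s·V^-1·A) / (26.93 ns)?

Work out the base dimensions of each:
  93.19 A·V^-1:  A·V⁻¹ = A·(J·C⁻¹)⁻¹ = kg⁻¹·m⁻²·s³·A²
  (504 s·V^-1·A) / (26.93 ns):  [kg⁻¹·m⁻²·s⁴·A²] / [s] = kg⁻¹·m⁻²·s³·A²
Both are kg⁻¹·m⁻²·s³·A², so they have the same dimensions and can be added.

Yes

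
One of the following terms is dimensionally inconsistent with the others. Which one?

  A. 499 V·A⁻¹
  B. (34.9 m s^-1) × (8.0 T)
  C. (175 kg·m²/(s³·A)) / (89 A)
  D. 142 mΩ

B.

Reduce each to base SI dimensions:
  A. V·A⁻¹ = J·C⁻¹·A⁻¹ = kg·m²·s⁻³·A⁻²
  B. [m·s⁻¹] · [kg·s⁻²·A⁻¹] = kg·m·s⁻³·A⁻¹
  C. [kg·m²·s⁻³·A⁻¹] / [A] = kg·m²·s⁻³·A⁻²
  D. Ω = V·A⁻¹ = kg·m²·s⁻³·A⁻²
All reduce to kg·m²·s⁻³·A⁻² except B., which is kg·m·s⁻³·A⁻¹.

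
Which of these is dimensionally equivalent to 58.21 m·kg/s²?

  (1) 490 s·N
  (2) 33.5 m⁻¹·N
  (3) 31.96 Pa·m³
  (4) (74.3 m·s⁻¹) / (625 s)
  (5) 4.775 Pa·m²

Reference: kg·m·s⁻².
Each option:
  (1) N·s = kg·m·s⁻²·s = kg·m·s⁻¹
  (2) N·m⁻¹ = kg·m·s⁻²·m⁻¹ = kg·s⁻²
  (3) Pa·m³ = N·m⁻²·m³ = kg·m²·s⁻²
  (4) [m·s⁻¹] / [s] = m·s⁻²
  (5) Pa·m² = N·m⁻²·m² = kg·m·s⁻²  ← same
Only (5) matches kg·m·s⁻².

(5)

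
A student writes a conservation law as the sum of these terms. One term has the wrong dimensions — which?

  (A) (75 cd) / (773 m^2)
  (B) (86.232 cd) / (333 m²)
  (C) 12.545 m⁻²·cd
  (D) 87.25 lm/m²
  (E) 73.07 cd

Reduce each to base SI dimensions:
  (A) [cd] / [m²] = m⁻²·cd
  (B) [cd] / [m²] = m⁻²·cd
  (C) cd·m⁻² = m⁻²·cd
  (D) lm·m⁻² = cd·m⁻² = m⁻²·cd
  (E) cd
All reduce to m⁻²·cd except (E), which is cd.

(E)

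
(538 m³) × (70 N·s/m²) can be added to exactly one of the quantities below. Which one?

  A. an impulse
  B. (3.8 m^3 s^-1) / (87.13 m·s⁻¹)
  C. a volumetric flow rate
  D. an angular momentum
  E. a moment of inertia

Reference: [m³] · [kg·m⁻¹·s⁻¹] = kg·m²·s⁻¹.
Each option:
  A. [impulse] = kg·m·s⁻¹
  B. [m³·s⁻¹] / [m·s⁻¹] = m²
  C. [volumetric flow rate] = m³·s⁻¹
  D. [angular momentum] = kg·m²·s⁻¹  ← same
  E. [moment of inertia] = kg·m²
Only D. matches kg·m²·s⁻¹.

D.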